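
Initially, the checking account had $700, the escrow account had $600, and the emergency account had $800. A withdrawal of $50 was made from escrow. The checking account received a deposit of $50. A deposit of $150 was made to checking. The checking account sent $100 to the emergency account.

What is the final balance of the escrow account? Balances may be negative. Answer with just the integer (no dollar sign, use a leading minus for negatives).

Tracking account balances step by step:
Start: checking=700, escrow=600, emergency=800
Event 1 (withdraw 50 from escrow): escrow: 600 - 50 = 550. Balances: checking=700, escrow=550, emergency=800
Event 2 (deposit 50 to checking): checking: 700 + 50 = 750. Balances: checking=750, escrow=550, emergency=800
Event 3 (deposit 150 to checking): checking: 750 + 150 = 900. Balances: checking=900, escrow=550, emergency=800
Event 4 (transfer 100 checking -> emergency): checking: 900 - 100 = 800, emergency: 800 + 100 = 900. Balances: checking=800, escrow=550, emergency=900

Final balance of escrow: 550

Answer: 550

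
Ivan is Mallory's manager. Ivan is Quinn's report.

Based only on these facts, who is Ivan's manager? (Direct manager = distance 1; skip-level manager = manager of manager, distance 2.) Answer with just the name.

Reconstructing the manager chain from the given facts:
  Quinn -> Ivan -> Mallory
(each arrow means 'manager of the next')
Positions in the chain (0 = top):
  position of Quinn: 0
  position of Ivan: 1
  position of Mallory: 2

Ivan is at position 1; the manager is 1 step up the chain, i.e. position 0: Quinn.

Answer: Quinn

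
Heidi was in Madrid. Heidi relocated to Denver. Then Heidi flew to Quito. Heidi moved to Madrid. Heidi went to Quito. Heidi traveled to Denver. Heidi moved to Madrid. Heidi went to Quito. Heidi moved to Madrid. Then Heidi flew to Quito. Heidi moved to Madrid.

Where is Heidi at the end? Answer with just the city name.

Answer: Madrid

Derivation:
Tracking Heidi's location:
Start: Heidi is in Madrid.
After move 1: Madrid -> Denver. Heidi is in Denver.
After move 2: Denver -> Quito. Heidi is in Quito.
After move 3: Quito -> Madrid. Heidi is in Madrid.
After move 4: Madrid -> Quito. Heidi is in Quito.
After move 5: Quito -> Denver. Heidi is in Denver.
After move 6: Denver -> Madrid. Heidi is in Madrid.
After move 7: Madrid -> Quito. Heidi is in Quito.
After move 8: Quito -> Madrid. Heidi is in Madrid.
After move 9: Madrid -> Quito. Heidi is in Quito.
After move 10: Quito -> Madrid. Heidi is in Madrid.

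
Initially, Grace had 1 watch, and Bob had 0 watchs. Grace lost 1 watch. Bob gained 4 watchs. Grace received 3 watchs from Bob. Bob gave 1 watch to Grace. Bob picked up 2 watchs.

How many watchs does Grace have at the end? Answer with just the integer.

Tracking counts step by step:
Start: Grace=1, Bob=0
Event 1 (Grace -1): Grace: 1 -> 0. State: Grace=0, Bob=0
Event 2 (Bob +4): Bob: 0 -> 4. State: Grace=0, Bob=4
Event 3 (Bob -> Grace, 3): Bob: 4 -> 1, Grace: 0 -> 3. State: Grace=3, Bob=1
Event 4 (Bob -> Grace, 1): Bob: 1 -> 0, Grace: 3 -> 4. State: Grace=4, Bob=0
Event 5 (Bob +2): Bob: 0 -> 2. State: Grace=4, Bob=2

Grace's final count: 4

Answer: 4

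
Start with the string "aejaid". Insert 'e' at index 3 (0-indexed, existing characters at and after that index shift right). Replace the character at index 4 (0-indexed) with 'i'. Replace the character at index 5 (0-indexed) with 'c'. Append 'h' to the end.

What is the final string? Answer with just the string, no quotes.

Answer: aejeicdh

Derivation:
Applying each edit step by step:
Start: "aejaid"
Op 1 (insert 'e' at idx 3): "aejaid" -> "aejeaid"
Op 2 (replace idx 4: 'a' -> 'i'): "aejeaid" -> "aejeiid"
Op 3 (replace idx 5: 'i' -> 'c'): "aejeiid" -> "aejeicd"
Op 4 (append 'h'): "aejeicd" -> "aejeicdh"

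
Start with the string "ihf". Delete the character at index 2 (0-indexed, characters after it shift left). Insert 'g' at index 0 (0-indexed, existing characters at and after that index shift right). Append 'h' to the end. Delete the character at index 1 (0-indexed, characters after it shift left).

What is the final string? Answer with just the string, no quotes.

Applying each edit step by step:
Start: "ihf"
Op 1 (delete idx 2 = 'f'): "ihf" -> "ih"
Op 2 (insert 'g' at idx 0): "ih" -> "gih"
Op 3 (append 'h'): "gih" -> "gihh"
Op 4 (delete idx 1 = 'i'): "gihh" -> "ghh"

Answer: ghh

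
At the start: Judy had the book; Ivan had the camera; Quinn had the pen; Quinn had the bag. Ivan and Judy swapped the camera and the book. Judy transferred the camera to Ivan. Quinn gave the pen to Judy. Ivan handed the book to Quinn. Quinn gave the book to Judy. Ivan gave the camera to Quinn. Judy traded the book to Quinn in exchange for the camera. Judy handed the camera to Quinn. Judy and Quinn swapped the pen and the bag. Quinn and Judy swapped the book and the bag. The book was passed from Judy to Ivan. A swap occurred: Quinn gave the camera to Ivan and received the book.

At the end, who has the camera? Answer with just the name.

Answer: Ivan

Derivation:
Tracking all object holders:
Start: book:Judy, camera:Ivan, pen:Quinn, bag:Quinn
Event 1 (swap camera<->book: now camera:Judy, book:Ivan). State: book:Ivan, camera:Judy, pen:Quinn, bag:Quinn
Event 2 (give camera: Judy -> Ivan). State: book:Ivan, camera:Ivan, pen:Quinn, bag:Quinn
Event 3 (give pen: Quinn -> Judy). State: book:Ivan, camera:Ivan, pen:Judy, bag:Quinn
Event 4 (give book: Ivan -> Quinn). State: book:Quinn, camera:Ivan, pen:Judy, bag:Quinn
Event 5 (give book: Quinn -> Judy). State: book:Judy, camera:Ivan, pen:Judy, bag:Quinn
Event 6 (give camera: Ivan -> Quinn). State: book:Judy, camera:Quinn, pen:Judy, bag:Quinn
Event 7 (swap book<->camera: now book:Quinn, camera:Judy). State: book:Quinn, camera:Judy, pen:Judy, bag:Quinn
Event 8 (give camera: Judy -> Quinn). State: book:Quinn, camera:Quinn, pen:Judy, bag:Quinn
Event 9 (swap pen<->bag: now pen:Quinn, bag:Judy). State: book:Quinn, camera:Quinn, pen:Quinn, bag:Judy
Event 10 (swap book<->bag: now book:Judy, bag:Quinn). State: book:Judy, camera:Quinn, pen:Quinn, bag:Quinn
Event 11 (give book: Judy -> Ivan). State: book:Ivan, camera:Quinn, pen:Quinn, bag:Quinn
Event 12 (swap camera<->book: now camera:Ivan, book:Quinn). State: book:Quinn, camera:Ivan, pen:Quinn, bag:Quinn

Final state: book:Quinn, camera:Ivan, pen:Quinn, bag:Quinn
The camera is held by Ivan.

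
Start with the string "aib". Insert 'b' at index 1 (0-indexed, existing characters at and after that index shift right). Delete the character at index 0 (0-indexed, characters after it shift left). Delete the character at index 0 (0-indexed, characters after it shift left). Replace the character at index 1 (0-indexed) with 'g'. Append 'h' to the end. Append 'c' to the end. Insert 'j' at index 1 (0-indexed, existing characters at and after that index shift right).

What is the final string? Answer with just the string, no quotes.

Answer: ijghc

Derivation:
Applying each edit step by step:
Start: "aib"
Op 1 (insert 'b' at idx 1): "aib" -> "abib"
Op 2 (delete idx 0 = 'a'): "abib" -> "bib"
Op 3 (delete idx 0 = 'b'): "bib" -> "ib"
Op 4 (replace idx 1: 'b' -> 'g'): "ib" -> "ig"
Op 5 (append 'h'): "ig" -> "igh"
Op 6 (append 'c'): "igh" -> "ighc"
Op 7 (insert 'j' at idx 1): "ighc" -> "ijghc"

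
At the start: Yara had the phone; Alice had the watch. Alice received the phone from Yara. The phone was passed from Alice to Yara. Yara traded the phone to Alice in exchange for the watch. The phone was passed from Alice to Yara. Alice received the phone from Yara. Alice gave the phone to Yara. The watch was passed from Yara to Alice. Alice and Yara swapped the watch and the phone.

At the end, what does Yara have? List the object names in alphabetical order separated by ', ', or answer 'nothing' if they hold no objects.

Answer: watch

Derivation:
Tracking all object holders:
Start: phone:Yara, watch:Alice
Event 1 (give phone: Yara -> Alice). State: phone:Alice, watch:Alice
Event 2 (give phone: Alice -> Yara). State: phone:Yara, watch:Alice
Event 3 (swap phone<->watch: now phone:Alice, watch:Yara). State: phone:Alice, watch:Yara
Event 4 (give phone: Alice -> Yara). State: phone:Yara, watch:Yara
Event 5 (give phone: Yara -> Alice). State: phone:Alice, watch:Yara
Event 6 (give phone: Alice -> Yara). State: phone:Yara, watch:Yara
Event 7 (give watch: Yara -> Alice). State: phone:Yara, watch:Alice
Event 8 (swap watch<->phone: now watch:Yara, phone:Alice). State: phone:Alice, watch:Yara

Final state: phone:Alice, watch:Yara
Yara holds: watch.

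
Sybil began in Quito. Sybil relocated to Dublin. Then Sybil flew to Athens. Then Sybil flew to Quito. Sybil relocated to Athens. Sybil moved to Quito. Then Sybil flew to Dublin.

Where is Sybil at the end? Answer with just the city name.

Tracking Sybil's location:
Start: Sybil is in Quito.
After move 1: Quito -> Dublin. Sybil is in Dublin.
After move 2: Dublin -> Athens. Sybil is in Athens.
After move 3: Athens -> Quito. Sybil is in Quito.
After move 4: Quito -> Athens. Sybil is in Athens.
After move 5: Athens -> Quito. Sybil is in Quito.
After move 6: Quito -> Dublin. Sybil is in Dublin.

Answer: Dublin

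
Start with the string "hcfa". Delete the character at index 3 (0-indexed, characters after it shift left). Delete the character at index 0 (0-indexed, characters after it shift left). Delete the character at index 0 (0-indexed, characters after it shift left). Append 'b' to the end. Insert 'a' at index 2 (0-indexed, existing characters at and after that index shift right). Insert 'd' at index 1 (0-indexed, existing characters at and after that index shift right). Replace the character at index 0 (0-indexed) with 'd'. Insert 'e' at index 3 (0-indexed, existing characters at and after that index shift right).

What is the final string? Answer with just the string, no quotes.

Answer: ddbea

Derivation:
Applying each edit step by step:
Start: "hcfa"
Op 1 (delete idx 3 = 'a'): "hcfa" -> "hcf"
Op 2 (delete idx 0 = 'h'): "hcf" -> "cf"
Op 3 (delete idx 0 = 'c'): "cf" -> "f"
Op 4 (append 'b'): "f" -> "fb"
Op 5 (insert 'a' at idx 2): "fb" -> "fba"
Op 6 (insert 'd' at idx 1): "fba" -> "fdba"
Op 7 (replace idx 0: 'f' -> 'd'): "fdba" -> "ddba"
Op 8 (insert 'e' at idx 3): "ddba" -> "ddbea"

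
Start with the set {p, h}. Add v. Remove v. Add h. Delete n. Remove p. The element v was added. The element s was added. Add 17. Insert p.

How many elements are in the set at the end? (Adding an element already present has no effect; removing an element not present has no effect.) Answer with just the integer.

Answer: 5

Derivation:
Tracking the set through each operation:
Start: {h, p}
Event 1 (add v): added. Set: {h, p, v}
Event 2 (remove v): removed. Set: {h, p}
Event 3 (add h): already present, no change. Set: {h, p}
Event 4 (remove n): not present, no change. Set: {h, p}
Event 5 (remove p): removed. Set: {h}
Event 6 (add v): added. Set: {h, v}
Event 7 (add s): added. Set: {h, s, v}
Event 8 (add 17): added. Set: {17, h, s, v}
Event 9 (add p): added. Set: {17, h, p, s, v}

Final set: {17, h, p, s, v} (size 5)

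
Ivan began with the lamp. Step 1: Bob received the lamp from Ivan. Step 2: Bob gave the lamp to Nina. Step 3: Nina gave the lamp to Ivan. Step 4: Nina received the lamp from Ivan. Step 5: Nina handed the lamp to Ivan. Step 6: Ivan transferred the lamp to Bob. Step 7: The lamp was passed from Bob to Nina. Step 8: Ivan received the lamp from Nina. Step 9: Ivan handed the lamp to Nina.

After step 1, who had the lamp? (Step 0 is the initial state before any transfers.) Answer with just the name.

Answer: Bob

Derivation:
Tracking the lamp holder through step 1:
After step 0 (start): Ivan
After step 1: Bob

At step 1, the holder is Bob.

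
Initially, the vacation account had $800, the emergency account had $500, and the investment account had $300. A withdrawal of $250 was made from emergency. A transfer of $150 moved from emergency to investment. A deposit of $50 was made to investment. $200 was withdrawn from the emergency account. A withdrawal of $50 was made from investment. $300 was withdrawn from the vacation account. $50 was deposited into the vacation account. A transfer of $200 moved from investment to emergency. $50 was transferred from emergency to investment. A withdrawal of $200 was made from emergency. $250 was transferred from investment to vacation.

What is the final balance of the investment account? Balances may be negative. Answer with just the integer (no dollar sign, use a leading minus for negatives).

Answer: 50

Derivation:
Tracking account balances step by step:
Start: vacation=800, emergency=500, investment=300
Event 1 (withdraw 250 from emergency): emergency: 500 - 250 = 250. Balances: vacation=800, emergency=250, investment=300
Event 2 (transfer 150 emergency -> investment): emergency: 250 - 150 = 100, investment: 300 + 150 = 450. Balances: vacation=800, emergency=100, investment=450
Event 3 (deposit 50 to investment): investment: 450 + 50 = 500. Balances: vacation=800, emergency=100, investment=500
Event 4 (withdraw 200 from emergency): emergency: 100 - 200 = -100. Balances: vacation=800, emergency=-100, investment=500
Event 5 (withdraw 50 from investment): investment: 500 - 50 = 450. Balances: vacation=800, emergency=-100, investment=450
Event 6 (withdraw 300 from vacation): vacation: 800 - 300 = 500. Balances: vacation=500, emergency=-100, investment=450
Event 7 (deposit 50 to vacation): vacation: 500 + 50 = 550. Balances: vacation=550, emergency=-100, investment=450
Event 8 (transfer 200 investment -> emergency): investment: 450 - 200 = 250, emergency: -100 + 200 = 100. Balances: vacation=550, emergency=100, investment=250
Event 9 (transfer 50 emergency -> investment): emergency: 100 - 50 = 50, investment: 250 + 50 = 300. Balances: vacation=550, emergency=50, investment=300
Event 10 (withdraw 200 from emergency): emergency: 50 - 200 = -150. Balances: vacation=550, emergency=-150, investment=300
Event 11 (transfer 250 investment -> vacation): investment: 300 - 250 = 50, vacation: 550 + 250 = 800. Balances: vacation=800, emergency=-150, investment=50

Final balance of investment: 50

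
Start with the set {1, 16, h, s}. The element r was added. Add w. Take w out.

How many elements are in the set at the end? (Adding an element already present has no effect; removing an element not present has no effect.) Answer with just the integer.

Tracking the set through each operation:
Start: {1, 16, h, s}
Event 1 (add r): added. Set: {1, 16, h, r, s}
Event 2 (add w): added. Set: {1, 16, h, r, s, w}
Event 3 (remove w): removed. Set: {1, 16, h, r, s}

Final set: {1, 16, h, r, s} (size 5)

Answer: 5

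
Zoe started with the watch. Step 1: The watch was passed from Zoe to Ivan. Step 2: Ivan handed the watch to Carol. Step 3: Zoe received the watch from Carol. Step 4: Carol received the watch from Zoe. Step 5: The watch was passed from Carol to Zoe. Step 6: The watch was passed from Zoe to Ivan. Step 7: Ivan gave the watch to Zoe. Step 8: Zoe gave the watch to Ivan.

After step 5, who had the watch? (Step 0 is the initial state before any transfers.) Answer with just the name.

Answer: Zoe

Derivation:
Tracking the watch holder through step 5:
After step 0 (start): Zoe
After step 1: Ivan
After step 2: Carol
After step 3: Zoe
After step 4: Carol
After step 5: Zoe

At step 5, the holder is Zoe.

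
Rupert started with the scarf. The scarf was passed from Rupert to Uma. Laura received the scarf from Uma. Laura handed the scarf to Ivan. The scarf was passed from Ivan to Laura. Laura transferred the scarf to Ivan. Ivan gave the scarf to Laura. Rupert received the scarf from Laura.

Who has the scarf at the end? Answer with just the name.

Tracking the scarf through each event:
Start: Rupert has the scarf.
After event 1: Uma has the scarf.
After event 2: Laura has the scarf.
After event 3: Ivan has the scarf.
After event 4: Laura has the scarf.
After event 5: Ivan has the scarf.
After event 6: Laura has the scarf.
After event 7: Rupert has the scarf.

Answer: Rupert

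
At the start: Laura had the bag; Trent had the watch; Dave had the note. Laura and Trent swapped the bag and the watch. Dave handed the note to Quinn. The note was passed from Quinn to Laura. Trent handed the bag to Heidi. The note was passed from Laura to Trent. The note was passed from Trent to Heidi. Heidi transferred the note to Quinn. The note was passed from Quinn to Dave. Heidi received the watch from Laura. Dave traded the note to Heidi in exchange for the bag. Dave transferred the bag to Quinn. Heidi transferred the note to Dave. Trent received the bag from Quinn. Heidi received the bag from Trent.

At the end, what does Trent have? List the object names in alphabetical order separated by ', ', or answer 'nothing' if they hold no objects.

Tracking all object holders:
Start: bag:Laura, watch:Trent, note:Dave
Event 1 (swap bag<->watch: now bag:Trent, watch:Laura). State: bag:Trent, watch:Laura, note:Dave
Event 2 (give note: Dave -> Quinn). State: bag:Trent, watch:Laura, note:Quinn
Event 3 (give note: Quinn -> Laura). State: bag:Trent, watch:Laura, note:Laura
Event 4 (give bag: Trent -> Heidi). State: bag:Heidi, watch:Laura, note:Laura
Event 5 (give note: Laura -> Trent). State: bag:Heidi, watch:Laura, note:Trent
Event 6 (give note: Trent -> Heidi). State: bag:Heidi, watch:Laura, note:Heidi
Event 7 (give note: Heidi -> Quinn). State: bag:Heidi, watch:Laura, note:Quinn
Event 8 (give note: Quinn -> Dave). State: bag:Heidi, watch:Laura, note:Dave
Event 9 (give watch: Laura -> Heidi). State: bag:Heidi, watch:Heidi, note:Dave
Event 10 (swap note<->bag: now note:Heidi, bag:Dave). State: bag:Dave, watch:Heidi, note:Heidi
Event 11 (give bag: Dave -> Quinn). State: bag:Quinn, watch:Heidi, note:Heidi
Event 12 (give note: Heidi -> Dave). State: bag:Quinn, watch:Heidi, note:Dave
Event 13 (give bag: Quinn -> Trent). State: bag:Trent, watch:Heidi, note:Dave
Event 14 (give bag: Trent -> Heidi). State: bag:Heidi, watch:Heidi, note:Dave

Final state: bag:Heidi, watch:Heidi, note:Dave
Trent holds: (nothing).

Answer: nothing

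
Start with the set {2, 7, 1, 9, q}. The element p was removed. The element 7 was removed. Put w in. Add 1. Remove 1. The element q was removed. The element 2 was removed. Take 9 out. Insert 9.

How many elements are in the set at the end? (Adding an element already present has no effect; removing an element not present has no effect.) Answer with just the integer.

Answer: 2

Derivation:
Tracking the set through each operation:
Start: {1, 2, 7, 9, q}
Event 1 (remove p): not present, no change. Set: {1, 2, 7, 9, q}
Event 2 (remove 7): removed. Set: {1, 2, 9, q}
Event 3 (add w): added. Set: {1, 2, 9, q, w}
Event 4 (add 1): already present, no change. Set: {1, 2, 9, q, w}
Event 5 (remove 1): removed. Set: {2, 9, q, w}
Event 6 (remove q): removed. Set: {2, 9, w}
Event 7 (remove 2): removed. Set: {9, w}
Event 8 (remove 9): removed. Set: {w}
Event 9 (add 9): added. Set: {9, w}

Final set: {9, w} (size 2)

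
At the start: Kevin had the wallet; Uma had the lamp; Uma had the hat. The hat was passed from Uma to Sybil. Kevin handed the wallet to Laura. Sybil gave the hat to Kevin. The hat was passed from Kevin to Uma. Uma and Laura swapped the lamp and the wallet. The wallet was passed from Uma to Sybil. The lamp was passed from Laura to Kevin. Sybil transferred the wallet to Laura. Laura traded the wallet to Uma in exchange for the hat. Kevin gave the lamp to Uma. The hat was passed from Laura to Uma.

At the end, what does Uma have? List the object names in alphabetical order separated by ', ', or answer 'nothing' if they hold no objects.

Answer: hat, lamp, wallet

Derivation:
Tracking all object holders:
Start: wallet:Kevin, lamp:Uma, hat:Uma
Event 1 (give hat: Uma -> Sybil). State: wallet:Kevin, lamp:Uma, hat:Sybil
Event 2 (give wallet: Kevin -> Laura). State: wallet:Laura, lamp:Uma, hat:Sybil
Event 3 (give hat: Sybil -> Kevin). State: wallet:Laura, lamp:Uma, hat:Kevin
Event 4 (give hat: Kevin -> Uma). State: wallet:Laura, lamp:Uma, hat:Uma
Event 5 (swap lamp<->wallet: now lamp:Laura, wallet:Uma). State: wallet:Uma, lamp:Laura, hat:Uma
Event 6 (give wallet: Uma -> Sybil). State: wallet:Sybil, lamp:Laura, hat:Uma
Event 7 (give lamp: Laura -> Kevin). State: wallet:Sybil, lamp:Kevin, hat:Uma
Event 8 (give wallet: Sybil -> Laura). State: wallet:Laura, lamp:Kevin, hat:Uma
Event 9 (swap wallet<->hat: now wallet:Uma, hat:Laura). State: wallet:Uma, lamp:Kevin, hat:Laura
Event 10 (give lamp: Kevin -> Uma). State: wallet:Uma, lamp:Uma, hat:Laura
Event 11 (give hat: Laura -> Uma). State: wallet:Uma, lamp:Uma, hat:Uma

Final state: wallet:Uma, lamp:Uma, hat:Uma
Uma holds: hat, lamp, wallet.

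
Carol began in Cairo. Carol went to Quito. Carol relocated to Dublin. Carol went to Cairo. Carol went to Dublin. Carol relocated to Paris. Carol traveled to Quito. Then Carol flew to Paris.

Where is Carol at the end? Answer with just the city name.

Answer: Paris

Derivation:
Tracking Carol's location:
Start: Carol is in Cairo.
After move 1: Cairo -> Quito. Carol is in Quito.
After move 2: Quito -> Dublin. Carol is in Dublin.
After move 3: Dublin -> Cairo. Carol is in Cairo.
After move 4: Cairo -> Dublin. Carol is in Dublin.
After move 5: Dublin -> Paris. Carol is in Paris.
After move 6: Paris -> Quito. Carol is in Quito.
After move 7: Quito -> Paris. Carol is in Paris.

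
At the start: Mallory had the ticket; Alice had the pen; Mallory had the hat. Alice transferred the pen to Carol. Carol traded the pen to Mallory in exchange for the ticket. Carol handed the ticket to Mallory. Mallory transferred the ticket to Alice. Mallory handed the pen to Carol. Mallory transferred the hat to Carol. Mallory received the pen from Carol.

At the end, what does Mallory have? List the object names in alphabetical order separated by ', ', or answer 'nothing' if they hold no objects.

Answer: pen

Derivation:
Tracking all object holders:
Start: ticket:Mallory, pen:Alice, hat:Mallory
Event 1 (give pen: Alice -> Carol). State: ticket:Mallory, pen:Carol, hat:Mallory
Event 2 (swap pen<->ticket: now pen:Mallory, ticket:Carol). State: ticket:Carol, pen:Mallory, hat:Mallory
Event 3 (give ticket: Carol -> Mallory). State: ticket:Mallory, pen:Mallory, hat:Mallory
Event 4 (give ticket: Mallory -> Alice). State: ticket:Alice, pen:Mallory, hat:Mallory
Event 5 (give pen: Mallory -> Carol). State: ticket:Alice, pen:Carol, hat:Mallory
Event 6 (give hat: Mallory -> Carol). State: ticket:Alice, pen:Carol, hat:Carol
Event 7 (give pen: Carol -> Mallory). State: ticket:Alice, pen:Mallory, hat:Carol

Final state: ticket:Alice, pen:Mallory, hat:Carol
Mallory holds: pen.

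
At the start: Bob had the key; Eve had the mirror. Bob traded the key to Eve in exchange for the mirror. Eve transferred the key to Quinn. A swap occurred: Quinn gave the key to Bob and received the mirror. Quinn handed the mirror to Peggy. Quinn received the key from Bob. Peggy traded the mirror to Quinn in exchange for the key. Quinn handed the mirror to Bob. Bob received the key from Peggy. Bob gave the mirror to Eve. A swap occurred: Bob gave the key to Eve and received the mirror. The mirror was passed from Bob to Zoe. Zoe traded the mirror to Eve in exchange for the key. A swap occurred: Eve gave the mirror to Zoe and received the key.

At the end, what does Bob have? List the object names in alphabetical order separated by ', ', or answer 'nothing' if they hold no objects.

Answer: nothing

Derivation:
Tracking all object holders:
Start: key:Bob, mirror:Eve
Event 1 (swap key<->mirror: now key:Eve, mirror:Bob). State: key:Eve, mirror:Bob
Event 2 (give key: Eve -> Quinn). State: key:Quinn, mirror:Bob
Event 3 (swap key<->mirror: now key:Bob, mirror:Quinn). State: key:Bob, mirror:Quinn
Event 4 (give mirror: Quinn -> Peggy). State: key:Bob, mirror:Peggy
Event 5 (give key: Bob -> Quinn). State: key:Quinn, mirror:Peggy
Event 6 (swap mirror<->key: now mirror:Quinn, key:Peggy). State: key:Peggy, mirror:Quinn
Event 7 (give mirror: Quinn -> Bob). State: key:Peggy, mirror:Bob
Event 8 (give key: Peggy -> Bob). State: key:Bob, mirror:Bob
Event 9 (give mirror: Bob -> Eve). State: key:Bob, mirror:Eve
Event 10 (swap key<->mirror: now key:Eve, mirror:Bob). State: key:Eve, mirror:Bob
Event 11 (give mirror: Bob -> Zoe). State: key:Eve, mirror:Zoe
Event 12 (swap mirror<->key: now mirror:Eve, key:Zoe). State: key:Zoe, mirror:Eve
Event 13 (swap mirror<->key: now mirror:Zoe, key:Eve). State: key:Eve, mirror:Zoe

Final state: key:Eve, mirror:Zoe
Bob holds: (nothing).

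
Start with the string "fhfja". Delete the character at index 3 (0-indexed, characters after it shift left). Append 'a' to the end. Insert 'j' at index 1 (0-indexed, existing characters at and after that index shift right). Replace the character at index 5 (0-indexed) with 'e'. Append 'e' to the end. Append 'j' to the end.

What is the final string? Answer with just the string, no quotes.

Applying each edit step by step:
Start: "fhfja"
Op 1 (delete idx 3 = 'j'): "fhfja" -> "fhfa"
Op 2 (append 'a'): "fhfa" -> "fhfaa"
Op 3 (insert 'j' at idx 1): "fhfaa" -> "fjhfaa"
Op 4 (replace idx 5: 'a' -> 'e'): "fjhfaa" -> "fjhfae"
Op 5 (append 'e'): "fjhfae" -> "fjhfaee"
Op 6 (append 'j'): "fjhfaee" -> "fjhfaeej"

Answer: fjhfaeej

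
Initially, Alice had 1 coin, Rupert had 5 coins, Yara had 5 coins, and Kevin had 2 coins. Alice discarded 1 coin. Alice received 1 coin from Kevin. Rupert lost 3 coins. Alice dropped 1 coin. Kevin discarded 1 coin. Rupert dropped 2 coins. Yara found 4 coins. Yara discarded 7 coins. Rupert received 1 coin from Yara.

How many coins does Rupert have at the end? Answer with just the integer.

Answer: 1

Derivation:
Tracking counts step by step:
Start: Alice=1, Rupert=5, Yara=5, Kevin=2
Event 1 (Alice -1): Alice: 1 -> 0. State: Alice=0, Rupert=5, Yara=5, Kevin=2
Event 2 (Kevin -> Alice, 1): Kevin: 2 -> 1, Alice: 0 -> 1. State: Alice=1, Rupert=5, Yara=5, Kevin=1
Event 3 (Rupert -3): Rupert: 5 -> 2. State: Alice=1, Rupert=2, Yara=5, Kevin=1
Event 4 (Alice -1): Alice: 1 -> 0. State: Alice=0, Rupert=2, Yara=5, Kevin=1
Event 5 (Kevin -1): Kevin: 1 -> 0. State: Alice=0, Rupert=2, Yara=5, Kevin=0
Event 6 (Rupert -2): Rupert: 2 -> 0. State: Alice=0, Rupert=0, Yara=5, Kevin=0
Event 7 (Yara +4): Yara: 5 -> 9. State: Alice=0, Rupert=0, Yara=9, Kevin=0
Event 8 (Yara -7): Yara: 9 -> 2. State: Alice=0, Rupert=0, Yara=2, Kevin=0
Event 9 (Yara -> Rupert, 1): Yara: 2 -> 1, Rupert: 0 -> 1. State: Alice=0, Rupert=1, Yara=1, Kevin=0

Rupert's final count: 1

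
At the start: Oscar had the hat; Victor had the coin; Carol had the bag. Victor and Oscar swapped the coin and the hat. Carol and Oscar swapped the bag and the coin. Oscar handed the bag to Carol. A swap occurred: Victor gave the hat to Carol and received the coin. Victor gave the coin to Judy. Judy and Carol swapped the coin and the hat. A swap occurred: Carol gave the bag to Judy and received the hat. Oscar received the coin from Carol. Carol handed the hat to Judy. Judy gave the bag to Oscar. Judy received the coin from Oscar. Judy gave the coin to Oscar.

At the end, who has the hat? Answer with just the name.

Answer: Judy

Derivation:
Tracking all object holders:
Start: hat:Oscar, coin:Victor, bag:Carol
Event 1 (swap coin<->hat: now coin:Oscar, hat:Victor). State: hat:Victor, coin:Oscar, bag:Carol
Event 2 (swap bag<->coin: now bag:Oscar, coin:Carol). State: hat:Victor, coin:Carol, bag:Oscar
Event 3 (give bag: Oscar -> Carol). State: hat:Victor, coin:Carol, bag:Carol
Event 4 (swap hat<->coin: now hat:Carol, coin:Victor). State: hat:Carol, coin:Victor, bag:Carol
Event 5 (give coin: Victor -> Judy). State: hat:Carol, coin:Judy, bag:Carol
Event 6 (swap coin<->hat: now coin:Carol, hat:Judy). State: hat:Judy, coin:Carol, bag:Carol
Event 7 (swap bag<->hat: now bag:Judy, hat:Carol). State: hat:Carol, coin:Carol, bag:Judy
Event 8 (give coin: Carol -> Oscar). State: hat:Carol, coin:Oscar, bag:Judy
Event 9 (give hat: Carol -> Judy). State: hat:Judy, coin:Oscar, bag:Judy
Event 10 (give bag: Judy -> Oscar). State: hat:Judy, coin:Oscar, bag:Oscar
Event 11 (give coin: Oscar -> Judy). State: hat:Judy, coin:Judy, bag:Oscar
Event 12 (give coin: Judy -> Oscar). State: hat:Judy, coin:Oscar, bag:Oscar

Final state: hat:Judy, coin:Oscar, bag:Oscar
The hat is held by Judy.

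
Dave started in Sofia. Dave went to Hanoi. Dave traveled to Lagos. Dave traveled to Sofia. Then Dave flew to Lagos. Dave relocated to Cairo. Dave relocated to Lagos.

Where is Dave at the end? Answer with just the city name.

Answer: Lagos

Derivation:
Tracking Dave's location:
Start: Dave is in Sofia.
After move 1: Sofia -> Hanoi. Dave is in Hanoi.
After move 2: Hanoi -> Lagos. Dave is in Lagos.
After move 3: Lagos -> Sofia. Dave is in Sofia.
After move 4: Sofia -> Lagos. Dave is in Lagos.
After move 5: Lagos -> Cairo. Dave is in Cairo.
After move 6: Cairo -> Lagos. Dave is in Lagos.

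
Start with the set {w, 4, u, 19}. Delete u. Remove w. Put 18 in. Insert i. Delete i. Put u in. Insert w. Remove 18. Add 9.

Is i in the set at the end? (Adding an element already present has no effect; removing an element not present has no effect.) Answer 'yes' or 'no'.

Answer: no

Derivation:
Tracking the set through each operation:
Start: {19, 4, u, w}
Event 1 (remove u): removed. Set: {19, 4, w}
Event 2 (remove w): removed. Set: {19, 4}
Event 3 (add 18): added. Set: {18, 19, 4}
Event 4 (add i): added. Set: {18, 19, 4, i}
Event 5 (remove i): removed. Set: {18, 19, 4}
Event 6 (add u): added. Set: {18, 19, 4, u}
Event 7 (add w): added. Set: {18, 19, 4, u, w}
Event 8 (remove 18): removed. Set: {19, 4, u, w}
Event 9 (add 9): added. Set: {19, 4, 9, u, w}

Final set: {19, 4, 9, u, w} (size 5)
i is NOT in the final set.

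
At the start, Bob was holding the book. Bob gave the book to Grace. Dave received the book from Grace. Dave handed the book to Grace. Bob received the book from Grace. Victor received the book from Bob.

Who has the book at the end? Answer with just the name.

Tracking the book through each event:
Start: Bob has the book.
After event 1: Grace has the book.
After event 2: Dave has the book.
After event 3: Grace has the book.
After event 4: Bob has the book.
After event 5: Victor has the book.

Answer: Victor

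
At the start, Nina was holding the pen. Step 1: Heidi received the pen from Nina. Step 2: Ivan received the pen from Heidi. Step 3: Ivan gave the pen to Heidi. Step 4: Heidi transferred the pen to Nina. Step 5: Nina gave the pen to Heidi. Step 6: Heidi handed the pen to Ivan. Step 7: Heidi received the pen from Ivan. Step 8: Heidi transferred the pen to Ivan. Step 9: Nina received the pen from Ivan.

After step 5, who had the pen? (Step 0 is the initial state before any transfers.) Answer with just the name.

Answer: Heidi

Derivation:
Tracking the pen holder through step 5:
After step 0 (start): Nina
After step 1: Heidi
After step 2: Ivan
After step 3: Heidi
After step 4: Nina
After step 5: Heidi

At step 5, the holder is Heidi.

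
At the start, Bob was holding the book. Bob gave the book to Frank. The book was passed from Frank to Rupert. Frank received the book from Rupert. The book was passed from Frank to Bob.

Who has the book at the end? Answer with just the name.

Tracking the book through each event:
Start: Bob has the book.
After event 1: Frank has the book.
After event 2: Rupert has the book.
After event 3: Frank has the book.
After event 4: Bob has the book.

Answer: Bob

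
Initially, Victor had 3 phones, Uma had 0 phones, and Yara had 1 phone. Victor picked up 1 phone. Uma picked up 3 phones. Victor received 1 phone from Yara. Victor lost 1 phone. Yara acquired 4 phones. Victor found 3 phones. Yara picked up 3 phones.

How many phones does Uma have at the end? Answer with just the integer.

Answer: 3

Derivation:
Tracking counts step by step:
Start: Victor=3, Uma=0, Yara=1
Event 1 (Victor +1): Victor: 3 -> 4. State: Victor=4, Uma=0, Yara=1
Event 2 (Uma +3): Uma: 0 -> 3. State: Victor=4, Uma=3, Yara=1
Event 3 (Yara -> Victor, 1): Yara: 1 -> 0, Victor: 4 -> 5. State: Victor=5, Uma=3, Yara=0
Event 4 (Victor -1): Victor: 5 -> 4. State: Victor=4, Uma=3, Yara=0
Event 5 (Yara +4): Yara: 0 -> 4. State: Victor=4, Uma=3, Yara=4
Event 6 (Victor +3): Victor: 4 -> 7. State: Victor=7, Uma=3, Yara=4
Event 7 (Yara +3): Yara: 4 -> 7. State: Victor=7, Uma=3, Yara=7

Uma's final count: 3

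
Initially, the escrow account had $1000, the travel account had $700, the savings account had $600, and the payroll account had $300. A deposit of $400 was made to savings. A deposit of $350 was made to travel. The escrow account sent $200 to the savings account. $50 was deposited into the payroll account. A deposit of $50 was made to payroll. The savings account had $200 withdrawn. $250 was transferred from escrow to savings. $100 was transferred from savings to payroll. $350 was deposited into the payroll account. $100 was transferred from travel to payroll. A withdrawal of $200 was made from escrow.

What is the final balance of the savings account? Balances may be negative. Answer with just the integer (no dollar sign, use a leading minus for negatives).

Tracking account balances step by step:
Start: escrow=1000, travel=700, savings=600, payroll=300
Event 1 (deposit 400 to savings): savings: 600 + 400 = 1000. Balances: escrow=1000, travel=700, savings=1000, payroll=300
Event 2 (deposit 350 to travel): travel: 700 + 350 = 1050. Balances: escrow=1000, travel=1050, savings=1000, payroll=300
Event 3 (transfer 200 escrow -> savings): escrow: 1000 - 200 = 800, savings: 1000 + 200 = 1200. Balances: escrow=800, travel=1050, savings=1200, payroll=300
Event 4 (deposit 50 to payroll): payroll: 300 + 50 = 350. Balances: escrow=800, travel=1050, savings=1200, payroll=350
Event 5 (deposit 50 to payroll): payroll: 350 + 50 = 400. Balances: escrow=800, travel=1050, savings=1200, payroll=400
Event 6 (withdraw 200 from savings): savings: 1200 - 200 = 1000. Balances: escrow=800, travel=1050, savings=1000, payroll=400
Event 7 (transfer 250 escrow -> savings): escrow: 800 - 250 = 550, savings: 1000 + 250 = 1250. Balances: escrow=550, travel=1050, savings=1250, payroll=400
Event 8 (transfer 100 savings -> payroll): savings: 1250 - 100 = 1150, payroll: 400 + 100 = 500. Balances: escrow=550, travel=1050, savings=1150, payroll=500
Event 9 (deposit 350 to payroll): payroll: 500 + 350 = 850. Balances: escrow=550, travel=1050, savings=1150, payroll=850
Event 10 (transfer 100 travel -> payroll): travel: 1050 - 100 = 950, payroll: 850 + 100 = 950. Balances: escrow=550, travel=950, savings=1150, payroll=950
Event 11 (withdraw 200 from escrow): escrow: 550 - 200 = 350. Balances: escrow=350, travel=950, savings=1150, payroll=950

Final balance of savings: 1150

Answer: 1150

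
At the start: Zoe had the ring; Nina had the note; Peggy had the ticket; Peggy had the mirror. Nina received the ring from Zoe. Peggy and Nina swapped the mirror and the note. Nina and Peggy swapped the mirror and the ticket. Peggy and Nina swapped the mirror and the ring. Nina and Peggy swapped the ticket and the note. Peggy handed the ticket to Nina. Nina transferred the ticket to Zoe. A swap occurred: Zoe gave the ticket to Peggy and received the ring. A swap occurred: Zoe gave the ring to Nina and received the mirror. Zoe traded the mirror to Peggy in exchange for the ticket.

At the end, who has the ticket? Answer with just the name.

Tracking all object holders:
Start: ring:Zoe, note:Nina, ticket:Peggy, mirror:Peggy
Event 1 (give ring: Zoe -> Nina). State: ring:Nina, note:Nina, ticket:Peggy, mirror:Peggy
Event 2 (swap mirror<->note: now mirror:Nina, note:Peggy). State: ring:Nina, note:Peggy, ticket:Peggy, mirror:Nina
Event 3 (swap mirror<->ticket: now mirror:Peggy, ticket:Nina). State: ring:Nina, note:Peggy, ticket:Nina, mirror:Peggy
Event 4 (swap mirror<->ring: now mirror:Nina, ring:Peggy). State: ring:Peggy, note:Peggy, ticket:Nina, mirror:Nina
Event 5 (swap ticket<->note: now ticket:Peggy, note:Nina). State: ring:Peggy, note:Nina, ticket:Peggy, mirror:Nina
Event 6 (give ticket: Peggy -> Nina). State: ring:Peggy, note:Nina, ticket:Nina, mirror:Nina
Event 7 (give ticket: Nina -> Zoe). State: ring:Peggy, note:Nina, ticket:Zoe, mirror:Nina
Event 8 (swap ticket<->ring: now ticket:Peggy, ring:Zoe). State: ring:Zoe, note:Nina, ticket:Peggy, mirror:Nina
Event 9 (swap ring<->mirror: now ring:Nina, mirror:Zoe). State: ring:Nina, note:Nina, ticket:Peggy, mirror:Zoe
Event 10 (swap mirror<->ticket: now mirror:Peggy, ticket:Zoe). State: ring:Nina, note:Nina, ticket:Zoe, mirror:Peggy

Final state: ring:Nina, note:Nina, ticket:Zoe, mirror:Peggy
The ticket is held by Zoe.

Answer: Zoe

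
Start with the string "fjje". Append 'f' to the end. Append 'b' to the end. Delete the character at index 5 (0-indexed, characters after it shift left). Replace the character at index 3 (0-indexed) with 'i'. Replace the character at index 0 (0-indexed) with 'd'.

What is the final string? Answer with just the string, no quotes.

Answer: djjif

Derivation:
Applying each edit step by step:
Start: "fjje"
Op 1 (append 'f'): "fjje" -> "fjjef"
Op 2 (append 'b'): "fjjef" -> "fjjefb"
Op 3 (delete idx 5 = 'b'): "fjjefb" -> "fjjef"
Op 4 (replace idx 3: 'e' -> 'i'): "fjjef" -> "fjjif"
Op 5 (replace idx 0: 'f' -> 'd'): "fjjif" -> "djjif"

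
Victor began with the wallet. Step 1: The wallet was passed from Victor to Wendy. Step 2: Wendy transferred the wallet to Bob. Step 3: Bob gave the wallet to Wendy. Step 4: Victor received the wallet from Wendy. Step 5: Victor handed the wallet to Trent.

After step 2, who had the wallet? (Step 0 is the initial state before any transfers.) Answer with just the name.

Tracking the wallet holder through step 2:
After step 0 (start): Victor
After step 1: Wendy
After step 2: Bob

At step 2, the holder is Bob.

Answer: Bob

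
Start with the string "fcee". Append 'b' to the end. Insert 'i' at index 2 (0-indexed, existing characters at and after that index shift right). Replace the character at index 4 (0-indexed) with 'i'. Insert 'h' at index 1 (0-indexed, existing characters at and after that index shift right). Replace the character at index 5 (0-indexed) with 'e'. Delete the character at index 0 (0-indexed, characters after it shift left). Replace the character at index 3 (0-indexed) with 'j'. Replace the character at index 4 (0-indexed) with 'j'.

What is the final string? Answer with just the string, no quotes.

Answer: hcijjb

Derivation:
Applying each edit step by step:
Start: "fcee"
Op 1 (append 'b'): "fcee" -> "fceeb"
Op 2 (insert 'i' at idx 2): "fceeb" -> "fcieeb"
Op 3 (replace idx 4: 'e' -> 'i'): "fcieeb" -> "fcieib"
Op 4 (insert 'h' at idx 1): "fcieib" -> "fhcieib"
Op 5 (replace idx 5: 'i' -> 'e'): "fhcieib" -> "fhcieeb"
Op 6 (delete idx 0 = 'f'): "fhcieeb" -> "hcieeb"
Op 7 (replace idx 3: 'e' -> 'j'): "hcieeb" -> "hcijeb"
Op 8 (replace idx 4: 'e' -> 'j'): "hcijeb" -> "hcijjb"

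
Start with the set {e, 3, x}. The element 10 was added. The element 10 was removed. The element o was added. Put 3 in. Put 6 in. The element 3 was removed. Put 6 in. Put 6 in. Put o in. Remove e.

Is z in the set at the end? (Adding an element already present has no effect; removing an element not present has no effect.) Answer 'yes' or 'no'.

Tracking the set through each operation:
Start: {3, e, x}
Event 1 (add 10): added. Set: {10, 3, e, x}
Event 2 (remove 10): removed. Set: {3, e, x}
Event 3 (add o): added. Set: {3, e, o, x}
Event 4 (add 3): already present, no change. Set: {3, e, o, x}
Event 5 (add 6): added. Set: {3, 6, e, o, x}
Event 6 (remove 3): removed. Set: {6, e, o, x}
Event 7 (add 6): already present, no change. Set: {6, e, o, x}
Event 8 (add 6): already present, no change. Set: {6, e, o, x}
Event 9 (add o): already present, no change. Set: {6, e, o, x}
Event 10 (remove e): removed. Set: {6, o, x}

Final set: {6, o, x} (size 3)
z is NOT in the final set.

Answer: no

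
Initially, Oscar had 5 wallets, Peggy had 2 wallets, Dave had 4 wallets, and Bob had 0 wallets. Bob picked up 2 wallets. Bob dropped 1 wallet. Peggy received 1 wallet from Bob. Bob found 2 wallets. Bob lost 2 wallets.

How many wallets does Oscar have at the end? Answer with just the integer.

Answer: 5

Derivation:
Tracking counts step by step:
Start: Oscar=5, Peggy=2, Dave=4, Bob=0
Event 1 (Bob +2): Bob: 0 -> 2. State: Oscar=5, Peggy=2, Dave=4, Bob=2
Event 2 (Bob -1): Bob: 2 -> 1. State: Oscar=5, Peggy=2, Dave=4, Bob=1
Event 3 (Bob -> Peggy, 1): Bob: 1 -> 0, Peggy: 2 -> 3. State: Oscar=5, Peggy=3, Dave=4, Bob=0
Event 4 (Bob +2): Bob: 0 -> 2. State: Oscar=5, Peggy=3, Dave=4, Bob=2
Event 5 (Bob -2): Bob: 2 -> 0. State: Oscar=5, Peggy=3, Dave=4, Bob=0

Oscar's final count: 5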